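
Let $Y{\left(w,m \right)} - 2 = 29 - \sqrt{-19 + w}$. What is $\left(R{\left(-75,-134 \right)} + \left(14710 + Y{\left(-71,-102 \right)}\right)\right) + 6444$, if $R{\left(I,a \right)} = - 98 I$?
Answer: $28535 - 3 i \sqrt{10} \approx 28535.0 - 9.4868 i$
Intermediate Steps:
$Y{\left(w,m \right)} = 31 - \sqrt{-19 + w}$ ($Y{\left(w,m \right)} = 2 - \left(-29 + \sqrt{-19 + w}\right) = 31 - \sqrt{-19 + w}$)
$\left(R{\left(-75,-134 \right)} + \left(14710 + Y{\left(-71,-102 \right)}\right)\right) + 6444 = \left(\left(-98\right) \left(-75\right) + \left(14710 + \left(31 - \sqrt{-19 - 71}\right)\right)\right) + 6444 = \left(7350 + \left(14710 + \left(31 - \sqrt{-90}\right)\right)\right) + 6444 = \left(7350 + \left(14710 + \left(31 - 3 i \sqrt{10}\right)\right)\right) + 6444 = \left(7350 + \left(14741 - 3 i \sqrt{10}\right)\right) + 6444 = \left(22091 - 3 i \sqrt{10}\right) + 6444 = 28535 - 3 i \sqrt{10}$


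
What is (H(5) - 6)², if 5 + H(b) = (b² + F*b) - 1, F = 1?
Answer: 324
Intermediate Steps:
H(b) = -6 + b + b² (H(b) = -5 + ((b² + 1*b) - 1) = -5 + ((b² + b) - 1) = -5 + ((b + b²) - 1) = -5 + (-1 + b + b²) = -6 + b + b²)
(H(5) - 6)² = ((-6 + 5 + 5²) - 6)² = ((-6 + 5 + 25) - 6)² = (24 - 6)² = 18² = 324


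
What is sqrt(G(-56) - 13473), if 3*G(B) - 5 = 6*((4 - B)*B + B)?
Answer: I*sqrt(182730)/3 ≈ 142.49*I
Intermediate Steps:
G(B) = 5/3 + 2*B + 2*B*(4 - B) (G(B) = 5/3 + (6*((4 - B)*B + B))/3 = 5/3 + (6*(B*(4 - B) + B))/3 = 5/3 + (6*(B + B*(4 - B)))/3 = 5/3 + (6*B + 6*B*(4 - B))/3 = 5/3 + (2*B + 2*B*(4 - B)) = 5/3 + 2*B + 2*B*(4 - B))
sqrt(G(-56) - 13473) = sqrt((5/3 - 2*(-56)**2 + 10*(-56)) - 13473) = sqrt((5/3 - 2*3136 - 560) - 13473) = sqrt((5/3 - 6272 - 560) - 13473) = sqrt(-20491/3 - 13473) = sqrt(-60910/3) = I*sqrt(182730)/3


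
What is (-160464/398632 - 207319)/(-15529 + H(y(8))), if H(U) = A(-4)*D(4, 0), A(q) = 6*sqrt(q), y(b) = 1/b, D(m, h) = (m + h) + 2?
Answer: 160422621926261/12016513740725 + 743797332648*I/12016513740725 ≈ 13.35 + 0.061898*I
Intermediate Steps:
D(m, h) = 2 + h + m (D(m, h) = (h + m) + 2 = 2 + h + m)
H(U) = 72*I (H(U) = (6*sqrt(-4))*(2 + 0 + 4) = (6*(2*I))*6 = (12*I)*6 = 72*I)
(-160464/398632 - 207319)/(-15529 + H(y(8))) = (-160464/398632 - 207319)/(-15529 + 72*I) = (-160464*1/398632 - 207319)*((-15529 - 72*I)/241155025) = (-20058/49829 - 207319)*((-15529 - 72*I)/241155025) = -10330518509*(-15529 - 72*I)/12016513740725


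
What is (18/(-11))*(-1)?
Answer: 18/11 ≈ 1.6364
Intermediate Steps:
(18/(-11))*(-1) = (18*(-1/11))*(-1) = -18/11*(-1) = 18/11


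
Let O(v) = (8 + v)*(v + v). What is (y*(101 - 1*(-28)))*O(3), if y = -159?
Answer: -1353726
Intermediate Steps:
O(v) = 2*v*(8 + v) (O(v) = (8 + v)*(2*v) = 2*v*(8 + v))
(y*(101 - 1*(-28)))*O(3) = (-159*(101 - 1*(-28)))*(2*3*(8 + 3)) = (-159*(101 + 28))*(2*3*11) = -159*129*66 = -20511*66 = -1353726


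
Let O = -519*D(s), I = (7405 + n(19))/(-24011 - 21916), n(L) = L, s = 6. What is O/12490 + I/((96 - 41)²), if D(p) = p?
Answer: -43271817671/173522539575 ≈ -0.24937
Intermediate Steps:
I = -7424/45927 (I = (7405 + 19)/(-24011 - 21916) = 7424/(-45927) = 7424*(-1/45927) = -7424/45927 ≈ -0.16165)
O = -3114 (O = -519*6 = -3114)
O/12490 + I/((96 - 41)²) = -3114/12490 - 7424/(45927*(96 - 41)²) = -3114*1/12490 - 7424/(45927*(55²)) = -1557/6245 - 7424/45927/3025 = -1557/6245 - 7424/45927*1/3025 = -1557/6245 - 7424/138929175 = -43271817671/173522539575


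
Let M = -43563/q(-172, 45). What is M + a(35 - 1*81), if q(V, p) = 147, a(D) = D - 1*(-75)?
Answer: -13100/49 ≈ -267.35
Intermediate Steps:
a(D) = 75 + D (a(D) = D + 75 = 75 + D)
M = -14521/49 (M = -43563/147 = -43563*1/147 = -14521/49 ≈ -296.35)
M + a(35 - 1*81) = -14521/49 + (75 + (35 - 1*81)) = -14521/49 + (75 + (35 - 81)) = -14521/49 + (75 - 46) = -14521/49 + 29 = -13100/49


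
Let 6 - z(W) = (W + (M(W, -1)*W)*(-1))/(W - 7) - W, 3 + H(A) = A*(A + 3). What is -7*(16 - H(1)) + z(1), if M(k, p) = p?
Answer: -293/3 ≈ -97.667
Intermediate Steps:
H(A) = -3 + A*(3 + A) (H(A) = -3 + A*(A + 3) = -3 + A*(3 + A))
z(W) = 6 + W - 2*W/(-7 + W) (z(W) = 6 - ((W - W*(-1))/(W - 7) - W) = 6 - ((W + W)/(-7 + W) - W) = 6 - ((2*W)/(-7 + W) - W) = 6 - (2*W/(-7 + W) - W) = 6 - (-W + 2*W/(-7 + W)) = 6 + (W - 2*W/(-7 + W)) = 6 + W - 2*W/(-7 + W))
-7*(16 - H(1)) + z(1) = -7*(16 - (-3 + 1² + 3*1)) + (-42 + 1² - 3*1)/(-7 + 1) = -7*(16 - (-3 + 1 + 3)) + (-42 + 1 - 3)/(-6) = -7*(16 - 1*1) - ⅙*(-44) = -7*(16 - 1) + 22/3 = -7*15 + 22/3 = -105 + 22/3 = -293/3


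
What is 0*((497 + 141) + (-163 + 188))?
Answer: 0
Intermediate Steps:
0*((497 + 141) + (-163 + 188)) = 0*(638 + 25) = 0*663 = 0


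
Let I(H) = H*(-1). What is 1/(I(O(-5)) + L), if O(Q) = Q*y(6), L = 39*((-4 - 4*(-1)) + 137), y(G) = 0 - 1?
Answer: 1/5338 ≈ 0.00018734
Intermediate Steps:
y(G) = -1
L = 5343 (L = 39*((-4 + 4) + 137) = 39*(0 + 137) = 39*137 = 5343)
O(Q) = -Q (O(Q) = Q*(-1) = -Q)
I(H) = -H
1/(I(O(-5)) + L) = 1/(-(-1)*(-5) + 5343) = 1/(-1*5 + 5343) = 1/(-5 + 5343) = 1/5338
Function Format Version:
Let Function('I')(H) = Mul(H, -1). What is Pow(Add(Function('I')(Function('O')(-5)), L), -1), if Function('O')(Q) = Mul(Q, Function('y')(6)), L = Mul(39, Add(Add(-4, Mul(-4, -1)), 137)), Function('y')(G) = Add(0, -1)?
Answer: Rational(1, 5338) ≈ 0.00018734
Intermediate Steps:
Function('y')(G) = -1
L = 5343 (L = Mul(39, Add(Add(-4, 4), 137)) = Mul(39, Add(0, 137)) = Mul(39, 137) = 5343)
Function('O')(Q) = Mul(-1, Q) (Function('O')(Q) = Mul(Q, -1) = Mul(-1, Q))
Function('I')(H) = Mul(-1, H)
Pow(Add(Function('I')(Function('O')(-5)), L), -1) = Pow(Add(Mul(-1, Mul(-1, -5)), 5343), -1) = Pow(Add(Mul(-1, 5), 5343), -1) = Pow(Add(-5, 5343), -1) = Pow(5338, -1) = Rational(1, 5338)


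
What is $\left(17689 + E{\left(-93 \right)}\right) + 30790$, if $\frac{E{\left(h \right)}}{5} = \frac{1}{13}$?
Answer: $\frac{630232}{13} \approx 48479.0$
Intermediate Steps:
$E{\left(h \right)} = \frac{5}{13}$
$\left(17689 + E{\left(-93 \right)}\right) + 30790 = \left(17689 + \frac{5}{13}\right) + 30790 = \frac{229962}{13} + 30790 = \frac{630232}{13}$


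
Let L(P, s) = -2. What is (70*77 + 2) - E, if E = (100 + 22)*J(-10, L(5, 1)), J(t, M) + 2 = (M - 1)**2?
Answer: 4538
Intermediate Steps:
J(t, M) = -2 + (-1 + M)**2 (J(t, M) = -2 + (M - 1)**2 = -2 + (-1 + M)**2)
E = 854 (E = (100 + 22)*(-2 + (-1 - 2)**2) = 122*(-2 + (-3)**2) = 122*(-2 + 9) = 122*7 = 854)
(70*77 + 2) - E = (70*77 + 2) - 1*854 = (5390 + 2) - 854 = 5392 - 854 = 4538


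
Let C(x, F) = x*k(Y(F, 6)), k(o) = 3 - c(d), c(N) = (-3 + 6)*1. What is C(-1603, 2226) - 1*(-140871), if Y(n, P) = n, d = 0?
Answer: 140871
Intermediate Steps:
c(N) = 3 (c(N) = 3*1 = 3)
k(o) = 0 (k(o) = 3 - 1*3 = 3 - 3 = 0)
C(x, F) = 0 (C(x, F) = x*0 = 0)
C(-1603, 2226) - 1*(-140871) = 0 - 1*(-140871) = 0 + 140871 = 140871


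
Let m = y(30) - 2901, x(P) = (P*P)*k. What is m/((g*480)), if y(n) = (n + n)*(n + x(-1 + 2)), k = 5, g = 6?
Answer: -89/320 ≈ -0.27812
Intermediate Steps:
x(P) = 5*P² (x(P) = (P*P)*5 = P²*5 = 5*P²)
y(n) = 2*n*(5 + n) (y(n) = (n + n)*(n + 5*(-1 + 2)²) = (2*n)*(n + 5*1²) = (2*n)*(n + 5*1) = (2*n)*(n + 5) = (2*n)*(5 + n) = 2*n*(5 + n))
m = -801 (m = 2*30*(5 + 30) - 2901 = 2*30*35 - 2901 = 2100 - 2901 = -801)
m/((g*480)) = -801/(6*480) = -801/2880 = -801*1/2880 = -89/320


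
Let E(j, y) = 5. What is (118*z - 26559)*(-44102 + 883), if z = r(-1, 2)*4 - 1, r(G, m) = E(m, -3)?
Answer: 1050956423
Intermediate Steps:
r(G, m) = 5
z = 19 (z = 5*4 - 1 = 20 - 1 = 19)
(118*z - 26559)*(-44102 + 883) = (118*19 - 26559)*(-44102 + 883) = (2242 - 26559)*(-43219) = -24317*(-43219) = 1050956423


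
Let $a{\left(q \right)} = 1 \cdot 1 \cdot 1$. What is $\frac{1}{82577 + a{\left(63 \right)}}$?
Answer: $\frac{1}{82578} \approx 1.211 \cdot 10^{-5}$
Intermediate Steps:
$a{\left(q \right)} = 1$ ($a{\left(q \right)} = 1 \cdot 1 = 1$)
$\frac{1}{82577 + a{\left(63 \right)}} = \frac{1}{82577 + 1} = \frac{1}{82578}$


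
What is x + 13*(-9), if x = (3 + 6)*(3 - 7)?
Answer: -153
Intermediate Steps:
x = -36 (x = 9*(-4) = -36)
x + 13*(-9) = -36 + 13*(-9) = -36 - 117 = -153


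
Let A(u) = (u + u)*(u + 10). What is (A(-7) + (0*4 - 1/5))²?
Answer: 44521/25 ≈ 1780.8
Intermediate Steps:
A(u) = 2*u*(10 + u) (A(u) = (2*u)*(10 + u) = 2*u*(10 + u))
(A(-7) + (0*4 - 1/5))² = (2*(-7)*(10 - 7) + (0*4 - 1/5))² = (2*(-7)*3 + (0 - 1*⅕))² = (-42 + (0 - ⅕))² = (-42 - ⅕)² = (-211/5)² = 44521/25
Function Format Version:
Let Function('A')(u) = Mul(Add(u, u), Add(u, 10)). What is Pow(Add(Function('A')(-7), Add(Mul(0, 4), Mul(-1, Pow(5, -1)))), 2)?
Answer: Rational(44521, 25) ≈ 1780.8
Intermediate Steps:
Function('A')(u) = Mul(2, u, Add(10, u)) (Function('A')(u) = Mul(Mul(2, u), Add(10, u)) = Mul(2, u, Add(10, u)))
Pow(Add(Function('A')(-7), Add(Mul(0, 4), Mul(-1, Pow(5, -1)))), 2) = Pow(Add(Mul(2, -7, Add(10, -7)), Add(Mul(0, 4), Mul(-1, Pow(5, -1)))), 2) = Pow(Add(Mul(2, -7, 3), Add(0, Mul(-1, Rational(1, 5)))), 2) = Pow(Add(-42, Add(0, Rational(-1, 5))), 2) = Pow(Add(-42, Rational(-1, 5)), 2) = Pow(Rational(-211, 5), 2) = Rational(44521, 25)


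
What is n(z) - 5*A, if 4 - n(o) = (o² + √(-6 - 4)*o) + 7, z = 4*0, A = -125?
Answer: 622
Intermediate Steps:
z = 0
n(o) = -3 - o² - I*o*√10 (n(o) = 4 - ((o² + √(-6 - 4)*o) + 7) = 4 - ((o² + √(-10)*o) + 7) = 4 - ((o² + (I*√10)*o) + 7) = 4 - ((o² + I*o*√10) + 7) = 4 - (7 + o² + I*o*√10) = 4 + (-7 - o² - I*o*√10) = -3 - o² - I*o*√10)
n(z) - 5*A = (-3 - 1*0² - 1*I*0*√10) - 5*(-125) = (-3 - 1*0 + 0) + 625 = (-3 + 0 + 0) + 625 = -3 + 625 = 622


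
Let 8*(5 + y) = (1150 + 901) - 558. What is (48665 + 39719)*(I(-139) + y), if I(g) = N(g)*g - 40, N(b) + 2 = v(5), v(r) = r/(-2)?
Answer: 67801576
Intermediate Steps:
v(r) = -r/2 (v(r) = r*(-1/2) = -r/2)
N(b) = -9/2 (N(b) = -2 - 1/2*5 = -2 - 5/2 = -9/2)
I(g) = -40 - 9*g/2 (I(g) = -9*g/2 - 40 = -40 - 9*g/2)
y = 1453/8 (y = -5 + ((1150 + 901) - 558)/8 = -5 + (2051 - 558)/8 = -5 + (1/8)*1493 = -5 + 1493/8 = 1453/8 ≈ 181.63)
(48665 + 39719)*(I(-139) + y) = (48665 + 39719)*((-40 - 9/2*(-139)) + 1453/8) = 88384*((-40 + 1251/2) + 1453/8) = 88384*(1171/2 + 1453/8) = 88384*(6137/8) = 67801576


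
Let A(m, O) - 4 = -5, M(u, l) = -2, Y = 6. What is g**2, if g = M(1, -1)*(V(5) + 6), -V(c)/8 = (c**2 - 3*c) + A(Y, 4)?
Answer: 17424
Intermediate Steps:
A(m, O) = -1 (A(m, O) = 4 - 5 = -1)
V(c) = 8 - 8*c**2 + 24*c (V(c) = -8*((c**2 - 3*c) - 1) = -8*(-1 + c**2 - 3*c) = 8 - 8*c**2 + 24*c)
g = 132 (g = -2*((8 - 8*5**2 + 24*5) + 6) = -2*((8 - 8*25 + 120) + 6) = -2*((8 - 200 + 120) + 6) = -2*(-72 + 6) = -2*(-66) = 132)
g**2 = 132**2 = 17424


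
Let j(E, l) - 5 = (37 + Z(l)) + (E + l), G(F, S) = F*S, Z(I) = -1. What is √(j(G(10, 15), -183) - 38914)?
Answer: 7*I*√794 ≈ 197.25*I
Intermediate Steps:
j(E, l) = 41 + E + l (j(E, l) = 5 + ((37 - 1) + (E + l)) = 5 + (36 + (E + l)) = 5 + (36 + E + l) = 41 + E + l)
√(j(G(10, 15), -183) - 38914) = √((41 + 10*15 - 183) - 38914) = √((41 + 150 - 183) - 38914) = √(8 - 38914) = √(-38906) = 7*I*√794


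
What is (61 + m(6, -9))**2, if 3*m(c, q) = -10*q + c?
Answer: 8649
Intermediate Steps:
m(c, q) = -10*q/3 + c/3 (m(c, q) = (-10*q + c)/3 = (c - 10*q)/3 = -10*q/3 + c/3)
(61 + m(6, -9))**2 = (61 + (-10/3*(-9) + (1/3)*6))**2 = (61 + (30 + 2))**2 = (61 + 32)**2 = 93**2 = 8649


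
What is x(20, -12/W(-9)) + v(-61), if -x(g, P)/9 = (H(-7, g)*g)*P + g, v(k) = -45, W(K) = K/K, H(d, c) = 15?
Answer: 32175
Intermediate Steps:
W(K) = 1
x(g, P) = -9*g - 135*P*g (x(g, P) = -9*((15*g)*P + g) = -9*(15*P*g + g) = -9*(g + 15*P*g) = -9*g - 135*P*g)
x(20, -12/W(-9)) + v(-61) = -9*20*(1 + 15*(-12/1)) - 45 = -9*20*(1 + 15*(-12*1)) - 45 = -9*20*(1 + 15*(-12)) - 45 = -9*20*(1 - 180) - 45 = -9*20*(-179) - 45 = 32220 - 45 = 32175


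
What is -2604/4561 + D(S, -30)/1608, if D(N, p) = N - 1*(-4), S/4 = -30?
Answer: -1179077/1833522 ≈ -0.64307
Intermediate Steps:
S = -120 (S = 4*(-30) = -120)
D(N, p) = 4 + N (D(N, p) = N + 4 = 4 + N)
-2604/4561 + D(S, -30)/1608 = -2604/4561 + (4 - 120)/1608 = -2604*1/4561 - 116*1/1608 = -2604/4561 - 29/402 = -1179077/1833522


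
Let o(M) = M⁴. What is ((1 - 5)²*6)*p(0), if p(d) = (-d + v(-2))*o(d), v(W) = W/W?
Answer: 0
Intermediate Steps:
v(W) = 1
p(d) = d⁴*(1 - d) (p(d) = (-d + 1)*d⁴ = (1 - d)*d⁴ = d⁴*(1 - d))
((1 - 5)²*6)*p(0) = ((1 - 5)²*6)*(0⁴*(1 - 1*0)) = ((-4)²*6)*(0*(1 + 0)) = (16*6)*(0*1) = 96*0 = 0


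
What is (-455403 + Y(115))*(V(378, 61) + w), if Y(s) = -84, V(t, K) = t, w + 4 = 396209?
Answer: -180638400921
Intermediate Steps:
w = 396205 (w = -4 + 396209 = 396205)
(-455403 + Y(115))*(V(378, 61) + w) = (-455403 - 84)*(378 + 396205) = -455487*396583 = -180638400921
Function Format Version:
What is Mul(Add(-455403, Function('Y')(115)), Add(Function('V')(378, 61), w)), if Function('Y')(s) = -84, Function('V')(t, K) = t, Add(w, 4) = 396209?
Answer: -180638400921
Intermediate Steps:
w = 396205 (w = Add(-4, 396209) = 396205)
Mul(Add(-455403, Function('Y')(115)), Add(Function('V')(378, 61), w)) = Mul(Add(-455403, -84), Add(378, 396205)) = Mul(-455487, 396583) = -180638400921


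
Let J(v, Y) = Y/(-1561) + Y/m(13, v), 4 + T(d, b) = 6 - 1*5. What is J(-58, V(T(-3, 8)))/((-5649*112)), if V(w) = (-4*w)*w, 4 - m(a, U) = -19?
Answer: 2307/946474886 ≈ 2.4375e-6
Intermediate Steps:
T(d, b) = -3 (T(d, b) = -4 + (6 - 1*5) = -4 + (6 - 5) = -4 + 1 = -3)
m(a, U) = 23 (m(a, U) = 4 - 1*(-19) = 4 + 19 = 23)
V(w) = -4*w**2
J(v, Y) = 1538*Y/35903 (J(v, Y) = Y/(-1561) + Y/23 = Y*(-1/1561) + Y*(1/23) = -Y/1561 + Y/23 = 1538*Y/35903)
J(-58, V(T(-3, 8)))/((-5649*112)) = (1538*(-4*(-3)**2)/35903)/((-5649*112)) = (1538*(-4*9)/35903)/(-632688) = ((1538/35903)*(-36))*(-1/632688) = -55368/35903*(-1/632688) = 2307/946474886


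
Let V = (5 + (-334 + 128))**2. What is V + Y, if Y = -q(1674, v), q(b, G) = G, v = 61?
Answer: 40340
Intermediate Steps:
Y = -61 (Y = -1*61 = -61)
V = 40401 (V = (5 - 206)**2 = (-201)**2 = 40401)
V + Y = 40401 - 61 = 40340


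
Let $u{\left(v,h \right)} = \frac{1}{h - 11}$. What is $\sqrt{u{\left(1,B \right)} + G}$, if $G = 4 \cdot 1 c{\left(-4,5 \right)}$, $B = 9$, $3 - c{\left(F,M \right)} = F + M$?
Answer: $\frac{\sqrt{30}}{2} \approx 2.7386$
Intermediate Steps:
$c{\left(F,M \right)} = 3 - F - M$ ($c{\left(F,M \right)} = 3 - \left(F + M\right) = 3 - F - M$)
$u{\left(v,h \right)} = \frac{1}{-11 + h}$
$G = 8$ ($G = 4 \cdot 1 \left(3 - -4 - 5\right) = 4 \left(3 + 4 - 5\right) = 4 \cdot 2 = 8$)
$\sqrt{u{\left(1,B \right)} + G} = \sqrt{\frac{1}{-11 + 9} + 8} = \sqrt{\frac{1}{-2} + 8} = \sqrt{- \frac{1}{2} + 8} = \sqrt{\frac{15}{2}} = \frac{\sqrt{30}}{2}$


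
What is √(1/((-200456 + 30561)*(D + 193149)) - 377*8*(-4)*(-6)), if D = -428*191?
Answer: I*√25928772258130381117786495/18926472895 ≈ 269.04*I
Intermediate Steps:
D = -81748
√(1/((-200456 + 30561)*(D + 193149)) - 377*8*(-4)*(-6)) = √(1/((-200456 + 30561)*(-81748 + 193149)) - 377*8*(-4)*(-6)) = √(1/(-169895*111401) - (-12064)*(-6)) = √(1/(-18926472895) - 377*192) = √(-1/18926472895 - 72384) = √(-1369973814031681/18926472895) = I*√25928772258130381117786495/18926472895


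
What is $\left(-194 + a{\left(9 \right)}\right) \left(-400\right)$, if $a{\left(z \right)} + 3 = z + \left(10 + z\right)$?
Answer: $67600$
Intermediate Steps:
$a{\left(z \right)} = 7 + 2 z$ ($a{\left(z \right)} = -3 + \left(z + \left(10 + z\right)\right) = -3 + \left(10 + 2 z\right) = 7 + 2 z$)
$\left(-194 + a{\left(9 \right)}\right) \left(-400\right) = \left(-194 + \left(7 + 2 \cdot 9\right)\right) \left(-400\right) = \left(-194 + \left(7 + 18\right)\right) \left(-400\right) = \left(-194 + 25\right) \left(-400\right) = \left(-169\right) \left(-400\right) = 67600$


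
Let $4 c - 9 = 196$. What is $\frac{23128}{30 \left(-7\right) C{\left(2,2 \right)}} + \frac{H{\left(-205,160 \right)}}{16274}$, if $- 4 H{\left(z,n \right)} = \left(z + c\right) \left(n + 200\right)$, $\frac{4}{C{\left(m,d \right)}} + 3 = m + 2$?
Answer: $- \frac{13027199}{488220} \approx -26.683$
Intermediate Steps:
$c = \frac{205}{4}$ ($c = \frac{9}{4} + \frac{1}{4} \cdot 196 = \frac{9}{4} + 49 = \frac{205}{4} \approx 51.25$)
$C{\left(m,d \right)} = \frac{4}{-1 + m}$ ($C{\left(m,d \right)} = \frac{4}{-3 + \left(m + 2\right)} = \frac{4}{-3 + \left(2 + m\right)} = \frac{4}{-1 + m}$)
$H{\left(z,n \right)} = - \frac{\left(200 + n\right) \left(\frac{205}{4} + z\right)}{4}$ ($H{\left(z,n \right)} = - \frac{\left(z + \frac{205}{4}\right) \left(n + 200\right)}{4} = - \frac{\left(\frac{205}{4} + z\right) \left(200 + n\right)}{4} = - \frac{\left(200 + n\right) \left(\frac{205}{4} + z\right)}{4}$)
$\frac{23128}{30 \left(-7\right) C{\left(2,2 \right)}} + \frac{H{\left(-205,160 \right)}}{16274} = \frac{23128}{30 \left(-7\right) \frac{4}{-1 + 2}} + \frac{- \frac{5125}{2} - -10250 - 2050 - 40 \left(-205\right)}{16274} = \frac{23128}{\left(-210\right) \frac{4}{1}} + \left(- \frac{5125}{2} + 10250 - 2050 + 8200\right) \frac{1}{16274} = \frac{23128}{\left(-210\right) 4 \cdot 1} + \frac{27675}{2} \cdot \frac{1}{16274} = \frac{23128}{\left(-210\right) 4} + \frac{27675}{32548} = \frac{23128}{-840} + \frac{27675}{32548} = 23128 \left(- \frac{1}{840}\right) + \frac{27675}{32548} = - \frac{413}{15} + \frac{27675}{32548} = - \frac{13027199}{488220}$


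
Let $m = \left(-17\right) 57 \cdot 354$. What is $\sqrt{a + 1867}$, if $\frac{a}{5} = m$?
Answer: $i \sqrt{1713263} \approx 1308.9 i$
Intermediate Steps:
$m = -343026$ ($m = \left(-969\right) 354 = -343026$)
$a = -1715130$ ($a = 5 \left(-343026\right) = -1715130$)
$\sqrt{a + 1867} = \sqrt{-1715130 + 1867} = \sqrt{-1713263} = i \sqrt{1713263}$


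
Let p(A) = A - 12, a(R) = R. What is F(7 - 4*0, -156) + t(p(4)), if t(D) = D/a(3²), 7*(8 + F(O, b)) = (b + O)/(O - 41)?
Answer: -17699/2142 ≈ -8.2628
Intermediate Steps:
F(O, b) = -8 + (O + b)/(7*(-41 + O)) (F(O, b) = -8 + ((b + O)/(O - 41))/7 = -8 + ((O + b)/(-41 + O))/7 = -8 + (O + b)/(7*(-41 + O)))
p(A) = -12 + A
t(D) = D/9 (t(D) = D/(3²) = D/9)
F(7 - 4*0, -156) + t(p(4)) = (2296 - 156 - 55*(7 - 4*0))/(7*(-41 + (7 - 4*0))) + (-12 + 4)/9 = (2296 - 156 - 55*(7 + 0))/(7*(-41 + (7 + 0))) + (⅑)*(-8) = (2296 - 156 - 55*7)/(7*(-41 + 7)) - 8/9 = (⅐)*(2296 - 156 - 385)/(-34) - 8/9 = (⅐)*(-1/34)*1755 - 8/9 = -1755/238 - 8/9 = -17699/2142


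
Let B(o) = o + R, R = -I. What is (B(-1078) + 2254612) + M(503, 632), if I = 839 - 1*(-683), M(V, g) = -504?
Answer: 2251508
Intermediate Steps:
I = 1522 (I = 839 + 683 = 1522)
R = -1522 (R = -1*1522 = -1522)
B(o) = -1522 + o (B(o) = o - 1522 = -1522 + o)
(B(-1078) + 2254612) + M(503, 632) = ((-1522 - 1078) + 2254612) - 504 = (-2600 + 2254612) - 504 = 2252012 - 504 = 2251508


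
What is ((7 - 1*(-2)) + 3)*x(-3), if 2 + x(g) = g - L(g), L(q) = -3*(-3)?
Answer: -168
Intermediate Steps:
L(q) = 9
x(g) = -11 + g (x(g) = -2 + (g - 1*9) = -2 + (g - 9) = -2 + (-9 + g) = -11 + g)
((7 - 1*(-2)) + 3)*x(-3) = ((7 - 1*(-2)) + 3)*(-11 - 3) = ((7 + 2) + 3)*(-14) = (9 + 3)*(-14) = 12*(-14) = -168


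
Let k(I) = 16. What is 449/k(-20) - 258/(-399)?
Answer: 61093/2128 ≈ 28.709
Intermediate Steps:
449/k(-20) - 258/(-399) = 449/16 - 258/(-399) = 449*(1/16) - 258*(-1/399) = 449/16 + 86/133 = 61093/2128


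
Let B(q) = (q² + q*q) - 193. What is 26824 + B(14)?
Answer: 27023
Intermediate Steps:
B(q) = -193 + 2*q² (B(q) = (q² + q²) - 193 = 2*q² - 193 = -193 + 2*q²)
26824 + B(14) = 26824 + (-193 + 2*14²) = 26824 + (-193 + 2*196) = 26824 + (-193 + 392) = 26824 + 199 = 27023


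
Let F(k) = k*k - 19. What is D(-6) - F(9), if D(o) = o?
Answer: -68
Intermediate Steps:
F(k) = -19 + k**2 (F(k) = k**2 - 19 = -19 + k**2)
D(-6) - F(9) = -6 - (-19 + 9**2) = -6 - (-19 + 81) = -6 - 1*62 = -6 - 62 = -68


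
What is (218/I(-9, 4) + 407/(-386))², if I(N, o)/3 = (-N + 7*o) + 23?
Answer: 1852321/75429225 ≈ 0.024557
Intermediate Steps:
I(N, o) = 69 - 3*N + 21*o (I(N, o) = 3*((-N + 7*o) + 23) = 3*(23 - N + 7*o) = 69 - 3*N + 21*o)
(218/I(-9, 4) + 407/(-386))² = (218/(69 - 3*(-9) + 21*4) + 407/(-386))² = (218/(69 + 27 + 84) + 407*(-1/386))² = (218/180 - 407/386)² = (218*(1/180) - 407/386)² = (109/90 - 407/386)² = (1361/8685)² = 1852321/75429225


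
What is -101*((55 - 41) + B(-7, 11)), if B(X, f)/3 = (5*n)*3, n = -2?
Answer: 7676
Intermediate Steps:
B(X, f) = -90 (B(X, f) = 3*((5*(-2))*3) = 3*(-10*3) = 3*(-30) = -90)
-101*((55 - 41) + B(-7, 11)) = -101*((55 - 41) - 90) = -101*(14 - 90) = -101*(-76) = 7676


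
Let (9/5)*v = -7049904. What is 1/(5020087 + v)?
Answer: 3/3310421 ≈ 9.0623e-7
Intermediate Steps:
v = -11749840/3 (v = (5/9)*(-7049904) = -11749840/3 ≈ -3.9166e+6)
1/(5020087 + v) = 1/(5020087 - 11749840/3) = 1/(3310421/3) = 3/3310421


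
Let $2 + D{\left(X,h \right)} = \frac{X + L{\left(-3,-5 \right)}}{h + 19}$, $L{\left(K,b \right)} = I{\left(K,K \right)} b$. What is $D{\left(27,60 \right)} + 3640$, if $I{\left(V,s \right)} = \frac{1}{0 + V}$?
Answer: $\frac{862292}{237} \approx 3638.4$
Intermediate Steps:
$I{\left(V,s \right)} = \frac{1}{V}$
$L{\left(K,b \right)} = \frac{b}{K}$
$D{\left(X,h \right)} = -2 + \frac{\frac{5}{3} + X}{19 + h}$ ($D{\left(X,h \right)} = -2 + \frac{X - \frac{5}{-3}}{h + 19} = -2 + \frac{X - - \frac{5}{3}}{19 + h} = -2 + \frac{X + \frac{5}{3}}{19 + h} = -2 + \frac{\frac{5}{3} + X}{19 + h}$)
$D{\left(27,60 \right)} + 3640 = \frac{- \frac{109}{3} + 27 - 120}{19 + 60} + 3640 = \frac{- \frac{109}{3} + 27 - 120}{79} + 3640 = \frac{1}{79} \left(- \frac{388}{3}\right) + 3640 = - \frac{388}{237} + 3640 = \frac{862292}{237}$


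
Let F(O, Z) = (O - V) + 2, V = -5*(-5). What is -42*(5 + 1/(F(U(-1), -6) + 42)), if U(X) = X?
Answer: -637/3 ≈ -212.33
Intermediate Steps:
V = 25
F(O, Z) = -23 + O (F(O, Z) = (O - 1*25) + 2 = (O - 25) + 2 = (-25 + O) + 2 = -23 + O)
-42*(5 + 1/(F(U(-1), -6) + 42)) = -42*(5 + 1/((-23 - 1) + 42)) = -42*(5 + 1/(-24 + 42)) = -42*(5 + 1/18) = -42*91/18 = -637/3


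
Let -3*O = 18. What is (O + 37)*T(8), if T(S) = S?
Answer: 248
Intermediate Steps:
O = -6 (O = -1/3*18 = -6)
(O + 37)*T(8) = (-6 + 37)*8 = 31*8 = 248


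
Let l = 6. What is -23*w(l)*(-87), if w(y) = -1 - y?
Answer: -14007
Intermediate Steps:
-23*w(l)*(-87) = -23*(-1 - 1*6)*(-87) = -23*(-1 - 6)*(-87) = -23*(-7)*(-87) = 161*(-87) = -14007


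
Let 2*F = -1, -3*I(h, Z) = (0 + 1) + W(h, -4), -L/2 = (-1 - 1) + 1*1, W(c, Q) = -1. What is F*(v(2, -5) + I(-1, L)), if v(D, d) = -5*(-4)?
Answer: -10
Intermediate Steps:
L = 2 (L = -2*((-1 - 1) + 1*1) = -2*(-2 + 1) = -2*(-1) = 2)
I(h, Z) = 0 (I(h, Z) = -((0 + 1) - 1)/3 = -(1 - 1)/3 = -1/3*0 = 0)
F = -1/2 (F = (1/2)*(-1) = -1/2 ≈ -0.50000)
v(D, d) = 20
F*(v(2, -5) + I(-1, L)) = -(20 + 0)/2 = -1/2*20 = -10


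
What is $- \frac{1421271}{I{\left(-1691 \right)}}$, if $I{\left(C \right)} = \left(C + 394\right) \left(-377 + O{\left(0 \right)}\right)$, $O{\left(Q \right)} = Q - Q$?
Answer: $- \frac{1421271}{488969} \approx -2.9067$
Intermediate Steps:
$O{\left(Q \right)} = 0$
$I{\left(C \right)} = -148538 - 377 C$ ($I{\left(C \right)} = \left(C + 394\right) \left(-377 + 0\right) = \left(394 + C\right) \left(-377\right) = -148538 - 377 C$)
$- \frac{1421271}{I{\left(-1691 \right)}} = - \frac{1421271}{-148538 - -637507} = - \frac{1421271}{-148538 + 637507} = - \frac{1421271}{488969}$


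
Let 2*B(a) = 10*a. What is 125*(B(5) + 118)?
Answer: 17875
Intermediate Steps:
B(a) = 5*a (B(a) = (10*a)/2 = 5*a)
125*(B(5) + 118) = 125*(5*5 + 118) = 125*(25 + 118) = 125*143 = 17875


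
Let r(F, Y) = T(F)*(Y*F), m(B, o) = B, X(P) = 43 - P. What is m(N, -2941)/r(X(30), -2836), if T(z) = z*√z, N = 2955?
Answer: -2955*√13/6230692 ≈ -0.0017100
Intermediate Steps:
T(z) = z^(3/2)
r(F, Y) = Y*F^(5/2) (r(F, Y) = F^(3/2)*(Y*F) = F^(3/2)*(F*Y) = Y*F^(5/2))
m(N, -2941)/r(X(30), -2836) = 2955/((-2836*(43 - 1*30)^(5/2))) = 2955/((-2836*(43 - 30)^(5/2))) = 2955/((-479284*√13)) = 2955*(-√13/6230692) = -2955*√13/6230692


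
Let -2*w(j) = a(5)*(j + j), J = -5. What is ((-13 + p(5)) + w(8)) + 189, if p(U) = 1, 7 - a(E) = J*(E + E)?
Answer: -279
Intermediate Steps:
a(E) = 7 + 10*E (a(E) = 7 - (-5)*(E + E) = 7 - (-5)*2*E = 7 - (-10)*E = 7 + 10*E)
w(j) = -57*j (w(j) = -(7 + 10*5)*(j + j)/2 = -(7 + 50)*2*j/2 = -57*2*j/2 = -57*j)
((-13 + p(5)) + w(8)) + 189 = ((-13 + 1) - 57*8) + 189 = (-12 - 456) + 189 = -468 + 189 = -279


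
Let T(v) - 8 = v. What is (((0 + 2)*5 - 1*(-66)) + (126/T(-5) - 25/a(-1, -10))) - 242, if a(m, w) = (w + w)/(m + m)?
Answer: -253/2 ≈ -126.50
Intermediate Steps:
T(v) = 8 + v
a(m, w) = w/m (a(m, w) = (2*w)/((2*m)) = (2*w)*(1/(2*m)) = w/m)
(((0 + 2)*5 - 1*(-66)) + (126/T(-5) - 25/a(-1, -10))) - 242 = (((0 + 2)*5 - 1*(-66)) + (126/(8 - 5) - 25/((-10/(-1))))) - 242 = ((2*5 + 66) + (126/3 - 25/((-10*(-1))))) - 242 = ((10 + 66) + (126*(⅓) - 25/10)) - 242 = (76 + (42 - 25*⅒)) - 242 = (76 + (42 - 5/2)) - 242 = (76 + 79/2) - 242 = 231/2 - 242 = -253/2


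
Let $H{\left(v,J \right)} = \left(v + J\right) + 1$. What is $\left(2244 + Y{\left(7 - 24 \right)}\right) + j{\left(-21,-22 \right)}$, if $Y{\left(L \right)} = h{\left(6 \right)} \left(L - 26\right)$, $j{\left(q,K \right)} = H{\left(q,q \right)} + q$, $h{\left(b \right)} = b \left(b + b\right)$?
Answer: $-914$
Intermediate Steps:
$h{\left(b \right)} = 2 b^{2}$ ($h{\left(b \right)} = b 2 b = 2 b^{2}$)
$H{\left(v,J \right)} = 1 + J + v$ ($H{\left(v,J \right)} = \left(J + v\right) + 1 = 1 + J + v$)
$j{\left(q,K \right)} = 1 + 3 q$ ($j{\left(q,K \right)} = \left(1 + q + q\right) + q = \left(1 + 2 q\right) + q = 1 + 3 q$)
$Y{\left(L \right)} = -1872 + 72 L$ ($Y{\left(L \right)} = 2 \cdot 6^{2} \left(L - 26\right) = 2 \cdot 36 \left(-26 + L\right) = 72 \left(-26 + L\right) = -1872 + 72 L$)
$\left(2244 + Y{\left(7 - 24 \right)}\right) + j{\left(-21,-22 \right)} = \left(2244 - \left(1872 - 72 \left(7 - 24\right)\right)\right) + \left(1 + 3 \left(-21\right)\right) = \left(2244 + \left(-1872 + 72 \left(-17\right)\right)\right) + \left(1 - 63\right) = \left(2244 - 3096\right) - 62 = -852 - 62 = -914$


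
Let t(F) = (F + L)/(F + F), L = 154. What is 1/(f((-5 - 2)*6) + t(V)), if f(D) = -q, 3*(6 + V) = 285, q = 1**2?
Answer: 178/65 ≈ 2.7385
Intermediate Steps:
q = 1
V = 89 (V = -6 + (1/3)*285 = -6 + 95 = 89)
f(D) = -1 (f(D) = -1*1 = -1)
t(F) = (154 + F)/(2*F) (t(F) = (F + 154)/(F + F) = (154 + F)/((2*F)) = (154 + F)*(1/(2*F)) = (154 + F)/(2*F))
1/(f((-5 - 2)*6) + t(V)) = 1/(-1 + (1/2)*(154 + 89)/89) = 1/(-1 + (1/2)*(1/89)*243) = 1/(-1 + 243/178) = 1/(65/178) = 178/65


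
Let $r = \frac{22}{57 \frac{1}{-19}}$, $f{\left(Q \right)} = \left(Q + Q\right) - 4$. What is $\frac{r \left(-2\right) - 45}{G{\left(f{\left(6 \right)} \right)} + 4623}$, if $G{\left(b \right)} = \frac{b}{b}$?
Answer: $- \frac{91}{13872} \approx -0.00656$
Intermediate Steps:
$f{\left(Q \right)} = -4 + 2 Q$ ($f{\left(Q \right)} = 2 Q - 4 = -4 + 2 Q$)
$r = - \frac{22}{3}$ ($r = \frac{22}{57 \left(- \frac{1}{19}\right)} = \frac{22}{-3} = 22 \left(- \frac{1}{3}\right) = - \frac{22}{3} \approx -7.3333$)
$G{\left(b \right)} = 1$
$\frac{r \left(-2\right) - 45}{G{\left(f{\left(6 \right)} \right)} + 4623} = \frac{\left(- \frac{22}{3}\right) \left(-2\right) - 45}{1 + 4623} = \frac{\frac{44}{3} - 45}{4624} = \left(- \frac{91}{3}\right) \frac{1}{4624} = - \frac{91}{13872}$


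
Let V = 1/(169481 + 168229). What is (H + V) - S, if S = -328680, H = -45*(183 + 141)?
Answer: 106074711001/337710 ≈ 3.1410e+5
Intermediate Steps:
H = -14580 (H = -45*324 = -14580)
V = 1/337710 ≈ 2.9611e-6
(H + V) - S = (-14580 + 1/337710) - 1*(-328680) = -4923811799/337710 + 328680 = 106074711001/337710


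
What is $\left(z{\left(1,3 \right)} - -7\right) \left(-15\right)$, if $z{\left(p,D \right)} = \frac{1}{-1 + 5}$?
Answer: $- \frac{435}{4} \approx -108.75$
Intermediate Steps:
$z{\left(p,D \right)} = \frac{1}{4}$
$\left(z{\left(1,3 \right)} - -7\right) \left(-15\right) = \left(\frac{1}{4} - -7\right) \left(-15\right) = \left(\frac{1}{4} + \left(-11 + 18\right)\right) \left(-15\right) = \left(\frac{1}{4} + 7\right) \left(-15\right) = \frac{29}{4} \left(-15\right) = - \frac{435}{4}$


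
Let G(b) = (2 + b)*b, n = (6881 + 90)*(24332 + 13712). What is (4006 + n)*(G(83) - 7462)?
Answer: -107939953110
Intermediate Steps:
n = 265204724 (n = 6971*38044 = 265204724)
G(b) = b*(2 + b)
(4006 + n)*(G(83) - 7462) = (4006 + 265204724)*(83*(2 + 83) - 7462) = 265208730*(83*85 - 7462) = 265208730*(7055 - 7462) = 265208730*(-407) = -107939953110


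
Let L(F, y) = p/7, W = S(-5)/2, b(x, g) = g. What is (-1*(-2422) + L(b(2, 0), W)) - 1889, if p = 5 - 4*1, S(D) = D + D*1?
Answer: 3732/7 ≈ 533.14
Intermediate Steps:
S(D) = 2*D (S(D) = D + D = 2*D)
W = -5 (W = (2*(-5))/2 = -10*½ = -5)
p = 1 (p = 5 - 4 = 1)
L(F, y) = ⅐ (L(F, y) = 1/7 = 1*(⅐) = ⅐)
(-1*(-2422) + L(b(2, 0), W)) - 1889 = (-1*(-2422) + ⅐) - 1889 = (2422 + ⅐) - 1889 = 16955/7 - 1889 = 3732/7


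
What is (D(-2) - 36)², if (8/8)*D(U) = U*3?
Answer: 1764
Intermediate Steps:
D(U) = 3*U (D(U) = U*3 = 3*U)
(D(-2) - 36)² = (3*(-2) - 36)² = (-6 - 36)² = (-42)² = 1764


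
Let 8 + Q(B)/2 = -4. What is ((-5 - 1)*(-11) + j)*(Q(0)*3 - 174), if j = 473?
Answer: -132594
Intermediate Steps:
Q(B) = -24 (Q(B) = -16 + 2*(-4) = -16 - 8 = -24)
((-5 - 1)*(-11) + j)*(Q(0)*3 - 174) = ((-5 - 1)*(-11) + 473)*(-24*3 - 174) = (-6*(-11) + 473)*(-72 - 174) = (66 + 473)*(-246) = 539*(-246) = -132594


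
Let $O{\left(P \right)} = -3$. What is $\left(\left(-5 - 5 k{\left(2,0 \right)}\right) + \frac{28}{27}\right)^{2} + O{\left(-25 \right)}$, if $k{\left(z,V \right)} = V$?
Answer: $\frac{9262}{729} \approx 12.705$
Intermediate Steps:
$\left(\left(-5 - 5 k{\left(2,0 \right)}\right) + \frac{28}{27}\right)^{2} + O{\left(-25 \right)} = \left(\left(-5 - 0\right) + \frac{28}{27}\right)^{2} - 3 = \left(\left(-5 + 0\right) + 28 \cdot \frac{1}{27}\right)^{2} - 3 = \left(-5 + \frac{28}{27}\right)^{2} - 3 = \left(- \frac{107}{27}\right)^{2} - 3 = \frac{11449}{729} - 3 = \frac{9262}{729}$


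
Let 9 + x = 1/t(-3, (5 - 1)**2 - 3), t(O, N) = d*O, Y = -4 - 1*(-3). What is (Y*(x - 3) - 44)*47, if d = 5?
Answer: -22513/15 ≈ -1500.9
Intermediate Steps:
Y = -1 (Y = -4 + 3 = -1)
t(O, N) = 5*O
x = -136/15 (x = -9 + 1/(5*(-3)) = -9 + 1/(-15) = -9 - 1/15 = -136/15 ≈ -9.0667)
(Y*(x - 3) - 44)*47 = (-(-136/15 - 3) - 44)*47 = (-1*(-181/15) - 44)*47 = (181/15 - 44)*47 = -479/15*47 = -22513/15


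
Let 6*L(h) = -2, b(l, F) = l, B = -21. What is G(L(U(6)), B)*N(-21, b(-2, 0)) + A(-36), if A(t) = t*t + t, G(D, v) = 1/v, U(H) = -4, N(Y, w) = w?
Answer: 26462/21 ≈ 1260.1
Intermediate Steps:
L(h) = -1/3 (L(h) = (1/6)*(-2) = -1/3)
A(t) = t + t**2 (A(t) = t**2 + t = t + t**2)
G(L(U(6)), B)*N(-21, b(-2, 0)) + A(-36) = -2/(-21) - 36*(1 - 36) = -1/21*(-2) - 36*(-35) = 2/21 + 1260 = 26462/21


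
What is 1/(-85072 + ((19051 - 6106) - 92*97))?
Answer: -1/81051 ≈ -1.2338e-5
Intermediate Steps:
1/(-85072 + ((19051 - 6106) - 92*97)) = 1/(-85072 + (12945 - 8924)) = 1/(-85072 + 4021) = 1/(-81051) = -1/81051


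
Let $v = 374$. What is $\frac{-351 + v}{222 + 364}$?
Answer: $\frac{23}{586} \approx 0.039249$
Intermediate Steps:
$\frac{-351 + v}{222 + 364} = \frac{-351 + 374}{222 + 364} = \frac{23}{586}$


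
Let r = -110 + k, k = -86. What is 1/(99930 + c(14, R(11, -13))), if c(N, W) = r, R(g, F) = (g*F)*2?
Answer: 1/99734 ≈ 1.0027e-5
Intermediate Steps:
r = -196 (r = -110 - 86 = -196)
R(g, F) = 2*F*g (R(g, F) = (F*g)*2 = 2*F*g)
c(N, W) = -196
1/(99930 + c(14, R(11, -13))) = 1/(99930 - 196) = 1/99734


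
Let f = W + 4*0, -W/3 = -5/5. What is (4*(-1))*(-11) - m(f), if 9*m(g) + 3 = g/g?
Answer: 398/9 ≈ 44.222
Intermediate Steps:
W = 3 (W = -(-15)/5 = -3*(-1) = 3)
f = 3 (f = 3 + 4*0 = 3 + 0 = 3)
m(g) = -2/9 (m(g) = -⅓ + (g/g)/9 = -⅓ + (⅑)*1 = -⅓ + ⅑ = -2/9)
(4*(-1))*(-11) - m(f) = (4*(-1))*(-11) - 1*(-2/9) = -4*(-11) + 2/9 = 44 + 2/9 = 398/9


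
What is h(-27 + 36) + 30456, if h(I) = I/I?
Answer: 30457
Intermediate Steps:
h(I) = 1
h(-27 + 36) + 30456 = 1 + 30456 = 30457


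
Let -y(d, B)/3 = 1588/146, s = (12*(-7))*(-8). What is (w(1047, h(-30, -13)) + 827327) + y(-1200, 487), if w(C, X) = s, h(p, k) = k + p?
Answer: 60441545/73 ≈ 8.2797e+5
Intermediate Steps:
s = 672 (s = -84*(-8) = 672)
y(d, B) = -2382/73 (y(d, B) = -4764/146 = -3*794/73 = -2382/73)
w(C, X) = 672
(w(1047, h(-30, -13)) + 827327) + y(-1200, 487) = (672 + 827327) - 2382/73 = 827999 - 2382/73 = 60441545/73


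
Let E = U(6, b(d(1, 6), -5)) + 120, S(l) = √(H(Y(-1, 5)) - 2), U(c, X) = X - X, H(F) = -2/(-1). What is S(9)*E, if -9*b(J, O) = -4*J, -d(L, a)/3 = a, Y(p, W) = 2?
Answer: 0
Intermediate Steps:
d(L, a) = -3*a
b(J, O) = 4*J/9 (b(J, O) = -(-4)*J/9 = 4*J/9)
H(F) = 2 (H(F) = -2*(-1) = 2)
U(c, X) = 0
S(l) = 0 (S(l) = √(2 - 2) = √0 = 0)
E = 120 (E = 0 + 120 = 120)
S(9)*E = 0*120 = 0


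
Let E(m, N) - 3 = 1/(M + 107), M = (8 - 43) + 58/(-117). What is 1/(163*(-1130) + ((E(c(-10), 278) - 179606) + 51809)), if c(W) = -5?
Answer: -8366/2610058027 ≈ -3.2053e-6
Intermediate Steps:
M = -4153/117 (M = -35 + 58*(-1/117) = -35 - 58/117 = -4153/117 ≈ -35.496)
E(m, N) = 25215/8366 (E(m, N) = 3 + 1/(-4153/117 + 107) = 3 + 1/(8366/117) = 3 + 117/8366 = 25215/8366)
1/(163*(-1130) + ((E(c(-10), 278) - 179606) + 51809)) = 1/(163*(-1130) + ((25215/8366 - 179606) + 51809)) = 1/(-184190 + (-1502558581/8366 + 51809)) = 1/(-184190 - 1069124487/8366) = 1/(-2610058027/8366) = -8366/2610058027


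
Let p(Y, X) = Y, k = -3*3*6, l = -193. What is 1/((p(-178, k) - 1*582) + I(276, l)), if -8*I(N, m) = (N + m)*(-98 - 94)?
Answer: 1/1232 ≈ 0.00081169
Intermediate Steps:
k = -54 (k = -9*6 = -54)
I(N, m) = 24*N + 24*m (I(N, m) = -(N + m)*(-98 - 94)/8 = -(N + m)*(-192)/8 = -(-192*N - 192*m)/8 = 24*N + 24*m)
1/((p(-178, k) - 1*582) + I(276, l)) = 1/((-178 - 1*582) + (24*276 + 24*(-193))) = 1/((-178 - 582) + (6624 - 4632)) = 1/(-760 + 1992) = 1/1232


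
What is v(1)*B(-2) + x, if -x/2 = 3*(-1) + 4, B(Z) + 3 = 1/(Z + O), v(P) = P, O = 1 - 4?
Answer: -26/5 ≈ -5.2000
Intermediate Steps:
O = -3
B(Z) = -3 + 1/(-3 + Z) (B(Z) = -3 + 1/(Z - 3) = -3 + 1/(-3 + Z))
x = -2 (x = -2*(3*(-1) + 4) = -2*(-3 + 4) = -2*1 = -2)
v(1)*B(-2) + x = 1*((10 - 3*(-2))/(-3 - 2)) - 2 = 1*((10 + 6)/(-5)) - 2 = 1*(-⅕*16) - 2 = 1*(-16/5) - 2 = -16/5 - 2 = -26/5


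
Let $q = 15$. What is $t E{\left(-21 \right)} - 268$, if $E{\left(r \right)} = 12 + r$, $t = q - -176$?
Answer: $-1987$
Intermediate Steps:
$t = 191$ ($t = 15 - -176 = 15 + 176 = 191$)
$t E{\left(-21 \right)} - 268 = 191 \left(12 - 21\right) - 268 = 191 \left(-9\right) - 268 = -1719 - 268 = -1987$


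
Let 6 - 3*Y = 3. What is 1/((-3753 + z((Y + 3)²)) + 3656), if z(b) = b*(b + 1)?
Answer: 1/175 ≈ 0.0057143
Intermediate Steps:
Y = 1 (Y = 2 - ⅓*3 = 2 - 1 = 1)
z(b) = b*(1 + b)
1/((-3753 + z((Y + 3)²)) + 3656) = 1/((-3753 + (1 + 3)²*(1 + (1 + 3)²)) + 3656) = 1/((-3753 + 4²*(1 + 4²)) + 3656) = 1/((-3753 + 16*(1 + 16)) + 3656) = 1/((-3753 + 16*17) + 3656) = 1/((-3753 + 272) + 3656) = 1/(-3481 + 3656) = 1/175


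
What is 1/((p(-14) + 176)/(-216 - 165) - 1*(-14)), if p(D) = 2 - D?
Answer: 127/1714 ≈ 0.074096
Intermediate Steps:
1/((p(-14) + 176)/(-216 - 165) - 1*(-14)) = 1/(((2 - 1*(-14)) + 176)/(-216 - 165) - 1*(-14)) = 1/(((2 + 14) + 176)/(-381) + 14) = 1/((16 + 176)*(-1/381) + 14) = 1/(192*(-1/381) + 14) = 1/(-64/127 + 14) = 1/(1714/127) = 127/1714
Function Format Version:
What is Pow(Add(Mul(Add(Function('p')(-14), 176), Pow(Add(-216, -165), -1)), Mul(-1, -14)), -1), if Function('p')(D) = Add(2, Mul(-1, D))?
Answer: Rational(127, 1714) ≈ 0.074096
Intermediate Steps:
Pow(Add(Mul(Add(Function('p')(-14), 176), Pow(Add(-216, -165), -1)), Mul(-1, -14)), -1) = Pow(Add(Mul(Add(Add(2, Mul(-1, -14)), 176), Pow(Add(-216, -165), -1)), Mul(-1, -14)), -1) = Pow(Add(Mul(Add(Add(2, 14), 176), Pow(-381, -1)), 14), -1) = Pow(Add(Mul(Add(16, 176), Rational(-1, 381)), 14), -1) = Pow(Add(Mul(192, Rational(-1, 381)), 14), -1) = Pow(Add(Rational(-64, 127), 14), -1) = Pow(Rational(1714, 127), -1) = Rational(127, 1714)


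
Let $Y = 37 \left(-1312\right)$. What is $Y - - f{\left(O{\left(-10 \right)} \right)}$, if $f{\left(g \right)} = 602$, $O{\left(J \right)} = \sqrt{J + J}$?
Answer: $-47942$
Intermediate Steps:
$O{\left(J \right)} = \sqrt{2} \sqrt{J}$ ($O{\left(J \right)} = \sqrt{2 J} = \sqrt{2} \sqrt{J}$)
$Y = -48544$
$Y - - f{\left(O{\left(-10 \right)} \right)} = -48544 - \left(-1\right) 602 = -48544 - -602 = -48544 + 602 = -47942$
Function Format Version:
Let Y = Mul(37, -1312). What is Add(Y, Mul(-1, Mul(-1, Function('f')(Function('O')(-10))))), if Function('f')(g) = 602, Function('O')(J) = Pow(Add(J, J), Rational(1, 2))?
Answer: -47942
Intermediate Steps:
Function('O')(J) = Mul(Pow(2, Rational(1, 2)), Pow(J, Rational(1, 2))) (Function('O')(J) = Pow(Mul(2, J), Rational(1, 2)) = Mul(Pow(2, Rational(1, 2)), Pow(J, Rational(1, 2))))
Y = -48544
Add(Y, Mul(-1, Mul(-1, Function('f')(Function('O')(-10))))) = Add(-48544, Mul(-1, Mul(-1, 602))) = Add(-48544, Mul(-1, -602)) = Add(-48544, 602) = -47942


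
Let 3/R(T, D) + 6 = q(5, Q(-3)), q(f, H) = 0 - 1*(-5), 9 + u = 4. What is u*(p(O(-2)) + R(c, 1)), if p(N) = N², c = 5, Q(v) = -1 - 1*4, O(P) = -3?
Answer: -30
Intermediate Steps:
Q(v) = -5 (Q(v) = -1 - 4 = -5)
u = -5 (u = -9 + 4 = -5)
q(f, H) = 5 (q(f, H) = 0 + 5 = 5)
R(T, D) = -3 (R(T, D) = 3/(-6 + 5) = 3/(-1) = 3*(-1) = -3)
u*(p(O(-2)) + R(c, 1)) = -5*((-3)² - 3) = -5*(9 - 3) = -5*6 = -30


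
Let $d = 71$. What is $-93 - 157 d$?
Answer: $-11240$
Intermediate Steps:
$-93 - 157 d = -93 - 11147 = -11240$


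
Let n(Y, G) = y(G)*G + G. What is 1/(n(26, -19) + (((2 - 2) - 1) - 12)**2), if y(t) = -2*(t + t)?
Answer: -1/1294 ≈ -0.00077280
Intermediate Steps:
y(t) = -4*t
n(Y, G) = G - 4*G**2 (n(Y, G) = (-4*G)*G + G = -4*G**2 + G = G - 4*G**2)
1/(n(26, -19) + (((2 - 2) - 1) - 12)**2) = 1/(-19*(1 - 4*(-19)) + (((2 - 2) - 1) - 12)**2) = 1/(-19*(1 + 76) + ((0 - 1) - 12)**2) = 1/(-19*77 + (-1 - 12)**2) = 1/(-1463 + (-13)**2) = 1/(-1463 + 169) = 1/(-1294) = -1/1294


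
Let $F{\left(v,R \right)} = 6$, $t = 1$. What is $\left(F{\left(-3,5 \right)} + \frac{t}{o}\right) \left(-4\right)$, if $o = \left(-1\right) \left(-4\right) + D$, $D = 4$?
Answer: $- \frac{49}{2} \approx -24.5$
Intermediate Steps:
$o = 8$ ($o = \left(-1\right) \left(-4\right) + 4 = 4 + 4 = 8$)
$\left(F{\left(-3,5 \right)} + \frac{t}{o}\right) \left(-4\right) = \left(6 + 1 \cdot \frac{1}{8}\right) \left(-4\right) = \left(6 + \frac{1}{8}\right) \left(-4\right) = \frac{49}{8} \left(-4\right) = - \frac{49}{2}$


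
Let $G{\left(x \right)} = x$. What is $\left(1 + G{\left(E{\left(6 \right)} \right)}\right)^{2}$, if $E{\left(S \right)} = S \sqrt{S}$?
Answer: $217 + 12 \sqrt{6} \approx 246.39$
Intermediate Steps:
$E{\left(S \right)} = S^{\frac{3}{2}}$
$\left(1 + G{\left(E{\left(6 \right)} \right)}\right)^{2} = \left(1 + 6^{\frac{3}{2}}\right)^{2} = \left(1 + 6 \sqrt{6}\right)^{2}$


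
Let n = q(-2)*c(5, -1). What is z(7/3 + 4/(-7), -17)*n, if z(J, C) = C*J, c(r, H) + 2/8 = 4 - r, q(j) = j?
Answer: -3145/42 ≈ -74.881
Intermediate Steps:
c(r, H) = 15/4 - r (c(r, H) = -¼ + (4 - r) = 15/4 - r)
n = 5/2 (n = -2*(15/4 - 1*5) = -2*(15/4 - 5) = -2*(-5/4) = 5/2 ≈ 2.5000)
z(7/3 + 4/(-7), -17)*n = -17*(7/3 + 4/(-7))*(5/2) = -17*(7*(⅓) + 4*(-⅐))*(5/2) = -17*(7/3 - 4/7)*(5/2) = -17*37/21*(5/2) = -629/21*5/2 = -3145/42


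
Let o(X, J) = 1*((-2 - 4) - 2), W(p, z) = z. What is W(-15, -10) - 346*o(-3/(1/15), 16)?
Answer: 2758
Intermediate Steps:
o(X, J) = -8 (o(X, J) = 1*(-6 - 2) = 1*(-8) = -8)
W(-15, -10) - 346*o(-3/(1/15), 16) = -10 - 346*(-8) = -10 + 2768 = 2758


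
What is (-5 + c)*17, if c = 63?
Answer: 986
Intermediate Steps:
(-5 + c)*17 = (-5 + 63)*17 = 58*17 = 986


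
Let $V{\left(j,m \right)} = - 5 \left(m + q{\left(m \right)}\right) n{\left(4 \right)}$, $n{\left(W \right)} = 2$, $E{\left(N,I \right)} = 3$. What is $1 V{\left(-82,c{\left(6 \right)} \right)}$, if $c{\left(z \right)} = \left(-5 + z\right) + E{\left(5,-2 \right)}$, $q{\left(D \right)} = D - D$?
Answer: $-40$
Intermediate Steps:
$q{\left(D \right)} = 0$
$c{\left(z \right)} = -2 + z$ ($c{\left(z \right)} = \left(-5 + z\right) + 3 = -2 + z$)
$V{\left(j,m \right)} = - 10 m$ ($V{\left(j,m \right)} = - 5 \left(m + 0\right) 2 = - 5 m 2 = - 10 m$)
$1 V{\left(-82,c{\left(6 \right)} \right)} = 1 \left(- 10 \left(-2 + 6\right)\right) = 1 \left(\left(-10\right) 4\right) = 1 \left(-40\right) = -40$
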